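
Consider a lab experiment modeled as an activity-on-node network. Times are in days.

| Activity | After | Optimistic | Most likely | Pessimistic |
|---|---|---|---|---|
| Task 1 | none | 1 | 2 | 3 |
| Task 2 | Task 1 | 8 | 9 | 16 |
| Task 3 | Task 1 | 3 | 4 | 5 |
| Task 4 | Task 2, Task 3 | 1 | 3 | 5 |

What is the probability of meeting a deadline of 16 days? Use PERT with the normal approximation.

0.744

te_Task 1 = (1 + 4·2 + 3)/6 = 12/6 = 2; σ²_Task 1 = ((3−1)/6)² = 0.111
te_Task 2 = (8 + 4·9 + 16)/6 = 60/6 = 10; σ²_Task 2 = ((16−8)/6)² = 1.778
te_Task 3 = (3 + 4·4 + 5)/6 = 24/6 = 4; σ²_Task 3 = ((5−3)/6)² = 0.111
te_Task 4 = (1 + 4·3 + 5)/6 = 18/6 = 3; σ²_Task 4 = ((5−1)/6)² = 0.444

Forward pass:
ES_Task 1 = 0; EF_Task 1 = 2
ES_Task 2 = 2; EF_Task 2 = 2+10 = 12
ES_Task 3 = 2; EF_Task 3 = 2+4 = 6
ES_Task 4 = max(EF_Task 2=12, EF_Task 3=6) = 12; EF_Task 4 = 12+3 = 15
Expected project duration μ = 15 days. Critical path: Task 1 → Task 2 → Task 4.

Variance along critical path = 0.111 + 1.778 + 0.444 = 2.333; σ = √2.333 = 1.528 days.
Z = (16 − 15) / 1.528 = 0.655
P(T ≤ 16) = Φ(0.655) ≈ 0.744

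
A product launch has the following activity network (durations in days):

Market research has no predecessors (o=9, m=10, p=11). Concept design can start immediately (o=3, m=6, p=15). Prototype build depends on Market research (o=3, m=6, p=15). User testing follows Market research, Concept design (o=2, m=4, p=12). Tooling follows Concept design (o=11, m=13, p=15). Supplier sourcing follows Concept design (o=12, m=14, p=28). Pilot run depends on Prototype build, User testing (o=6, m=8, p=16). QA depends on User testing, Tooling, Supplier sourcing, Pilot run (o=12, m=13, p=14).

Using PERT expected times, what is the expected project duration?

39 days

te_Market research = (9 + 4·10 + 11)/6 = 60/6 = 10
te_Concept design = (3 + 4·6 + 15)/6 = 42/6 = 7
te_Prototype build = (3 + 4·6 + 15)/6 = 42/6 = 7
te_User testing = (2 + 4·4 + 12)/6 = 30/6 = 5
te_Tooling = (11 + 4·13 + 15)/6 = 78/6 = 13
te_Supplier sourcing = (12 + 4·14 + 28)/6 = 96/6 = 16
te_Pilot run = (6 + 4·8 + 16)/6 = 54/6 = 9
te_QA = (12 + 4·13 + 14)/6 = 78/6 = 13

Forward pass:
ES_Market research = 0; EF_Market research = 10
ES_Concept design = 0; EF_Concept design = 7
ES_Prototype build = 10; EF_Prototype build = 10+7 = 17
ES_User testing = max(EF_Market research=10, EF_Concept design=7) = 10; EF_User testing = 10+5 = 15
ES_Tooling = 7; EF_Tooling = 7+13 = 20
ES_Supplier sourcing = 7; EF_Supplier sourcing = 7+16 = 23
ES_Pilot run = max(EF_Prototype build=17, EF_User testing=15) = 17; EF_Pilot run = 17+9 = 26
ES_QA = max(EF_User testing=15, EF_Tooling=20, EF_Supplier sourcing=23, EF_Pilot run=26) = 26; EF_QA = 26+13 = 39
Expected project duration μ = 39 days. Critical path: Market research → Prototype build → Pilot run → QA.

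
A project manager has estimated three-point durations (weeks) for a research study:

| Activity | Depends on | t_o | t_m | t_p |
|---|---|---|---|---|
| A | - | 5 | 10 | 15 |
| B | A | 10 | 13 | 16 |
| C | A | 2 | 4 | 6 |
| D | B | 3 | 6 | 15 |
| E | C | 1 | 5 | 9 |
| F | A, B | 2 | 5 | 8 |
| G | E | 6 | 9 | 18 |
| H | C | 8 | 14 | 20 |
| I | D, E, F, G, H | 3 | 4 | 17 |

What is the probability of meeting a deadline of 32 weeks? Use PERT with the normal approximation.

te_A = (5 + 4·10 + 15)/6 = 60/6 = 10; σ²_A = ((15−5)/6)² = 2.778
te_B = (10 + 4·13 + 16)/6 = 78/6 = 13; σ²_B = ((16−10)/6)² = 1.000
te_C = (2 + 4·4 + 6)/6 = 24/6 = 4; σ²_C = ((6−2)/6)² = 0.444
te_D = (3 + 4·6 + 15)/6 = 42/6 = 7; σ²_D = ((15−3)/6)² = 4.000
te_E = (1 + 4·5 + 9)/6 = 30/6 = 5; σ²_E = ((9−1)/6)² = 1.778
te_F = (2 + 4·5 + 8)/6 = 30/6 = 5; σ²_F = ((8−2)/6)² = 1.000
te_G = (6 + 4·9 + 18)/6 = 60/6 = 10; σ²_G = ((18−6)/6)² = 4.000
te_H = (8 + 4·14 + 20)/6 = 84/6 = 14; σ²_H = ((20−8)/6)² = 4.000
te_I = (3 + 4·4 + 17)/6 = 36/6 = 6; σ²_I = ((17−3)/6)² = 5.444

Forward pass:
ES_A = 0; EF_A = 10
ES_B = 10; EF_B = 10+13 = 23
ES_C = 10; EF_C = 10+4 = 14
ES_D = 23; EF_D = 23+7 = 30
ES_E = 14; EF_E = 14+5 = 19
ES_F = max(EF_A=10, EF_B=23) = 23; EF_F = 23+5 = 28
ES_G = 19; EF_G = 19+10 = 29
ES_H = 14; EF_H = 14+14 = 28
ES_I = max(EF_D=30, EF_E=19, EF_F=28, EF_G=29, EF_H=28) = 30; EF_I = 30+6 = 36
Expected project duration μ = 36 weeks. Critical path: A → B → D → I.

Variance along critical path = 2.778 + 1.000 + 4.000 + 5.444 = 13.222; σ = √13.222 = 3.636 weeks.
Z = (32 − 36) / 3.636 = -1.100
P(T ≤ 32) = Φ(-1.100) ≈ 0.136

0.136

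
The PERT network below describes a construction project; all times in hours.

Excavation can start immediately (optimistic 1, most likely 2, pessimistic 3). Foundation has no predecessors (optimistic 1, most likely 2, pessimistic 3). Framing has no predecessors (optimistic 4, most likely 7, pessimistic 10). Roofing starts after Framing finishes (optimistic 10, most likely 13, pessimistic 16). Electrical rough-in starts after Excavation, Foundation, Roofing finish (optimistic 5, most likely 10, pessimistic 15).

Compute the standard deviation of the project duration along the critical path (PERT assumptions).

te_Excavation = (1 + 4·2 + 3)/6 = 12/6 = 2; σ²_Excavation = ((3−1)/6)² = 0.111
te_Foundation = (1 + 4·2 + 3)/6 = 12/6 = 2; σ²_Foundation = ((3−1)/6)² = 0.111
te_Framing = (4 + 4·7 + 10)/6 = 42/6 = 7; σ²_Framing = ((10−4)/6)² = 1.000
te_Roofing = (10 + 4·13 + 16)/6 = 78/6 = 13; σ²_Roofing = ((16−10)/6)² = 1.000
te_Electrical rough-in = (5 + 4·10 + 15)/6 = 60/6 = 10; σ²_Electrical rough-in = ((15−5)/6)² = 2.778

Forward pass:
ES_Excavation = 0; EF_Excavation = 2
ES_Foundation = 0; EF_Foundation = 2
ES_Framing = 0; EF_Framing = 7
ES_Roofing = 7; EF_Roofing = 7+13 = 20
ES_Electrical rough-in = max(EF_Excavation=2, EF_Foundation=2, EF_Roofing=20) = 20; EF_Electrical rough-in = 20+10 = 30
Expected project duration μ = 30 hours. Critical path: Framing → Roofing → Electrical rough-in.

Variance along critical path = 1.000 + 1.000 + 2.778 = 4.778
σ = √4.778 = 2.186 hours

2.19 hours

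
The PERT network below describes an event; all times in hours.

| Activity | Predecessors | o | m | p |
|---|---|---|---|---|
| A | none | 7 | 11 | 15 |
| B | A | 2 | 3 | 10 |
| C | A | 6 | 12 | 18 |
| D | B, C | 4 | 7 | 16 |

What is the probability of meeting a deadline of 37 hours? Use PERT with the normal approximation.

te_A = (7 + 4·11 + 15)/6 = 66/6 = 11; σ²_A = ((15−7)/6)² = 1.778
te_B = (2 + 4·3 + 10)/6 = 24/6 = 4; σ²_B = ((10−2)/6)² = 1.778
te_C = (6 + 4·12 + 18)/6 = 72/6 = 12; σ²_C = ((18−6)/6)² = 4.000
te_D = (4 + 4·7 + 16)/6 = 48/6 = 8; σ²_D = ((16−4)/6)² = 4.000

Forward pass:
ES_A = 0; EF_A = 11
ES_B = 11; EF_B = 11+4 = 15
ES_C = 11; EF_C = 11+12 = 23
ES_D = max(EF_B=15, EF_C=23) = 23; EF_D = 23+8 = 31
Expected project duration μ = 31 hours. Critical path: A → C → D.

Variance along critical path = 1.778 + 4.000 + 4.000 = 9.778; σ = √9.778 = 3.127 hours.
Z = (37 − 31) / 3.127 = 1.919
P(T ≤ 37) = Φ(1.919) ≈ 0.972

0.972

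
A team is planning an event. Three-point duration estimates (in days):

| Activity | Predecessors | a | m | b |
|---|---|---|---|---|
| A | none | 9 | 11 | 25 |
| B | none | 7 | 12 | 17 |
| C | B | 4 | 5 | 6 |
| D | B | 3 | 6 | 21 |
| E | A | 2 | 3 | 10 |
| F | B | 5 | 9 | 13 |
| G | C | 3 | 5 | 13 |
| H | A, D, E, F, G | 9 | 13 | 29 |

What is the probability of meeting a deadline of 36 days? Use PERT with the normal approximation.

te_A = (9 + 4·11 + 25)/6 = 78/6 = 13; σ²_A = ((25−9)/6)² = 7.111
te_B = (7 + 4·12 + 17)/6 = 72/6 = 12; σ²_B = ((17−7)/6)² = 2.778
te_C = (4 + 4·5 + 6)/6 = 30/6 = 5; σ²_C = ((6−4)/6)² = 0.111
te_D = (3 + 4·6 + 21)/6 = 48/6 = 8; σ²_D = ((21−3)/6)² = 9.000
te_E = (2 + 4·3 + 10)/6 = 24/6 = 4; σ²_E = ((10−2)/6)² = 1.778
te_F = (5 + 4·9 + 13)/6 = 54/6 = 9; σ²_F = ((13−5)/6)² = 1.778
te_G = (3 + 4·5 + 13)/6 = 36/6 = 6; σ²_G = ((13−3)/6)² = 2.778
te_H = (9 + 4·13 + 29)/6 = 90/6 = 15; σ²_H = ((29−9)/6)² = 11.111

Forward pass:
ES_A = 0; EF_A = 13
ES_B = 0; EF_B = 12
ES_C = 12; EF_C = 12+5 = 17
ES_D = 12; EF_D = 12+8 = 20
ES_E = 13; EF_E = 13+4 = 17
ES_F = 12; EF_F = 12+9 = 21
ES_G = 17; EF_G = 17+6 = 23
ES_H = max(EF_A=13, EF_D=20, EF_E=17, EF_F=21, EF_G=23) = 23; EF_H = 23+15 = 38
Expected project duration μ = 38 days. Critical path: B → C → G → H.

Variance along critical path = 2.778 + 0.111 + 2.778 + 11.111 = 16.778; σ = √16.778 = 4.096 days.
Z = (36 − 38) / 4.096 = -0.488
P(T ≤ 36) = Φ(-0.488) ≈ 0.313

0.313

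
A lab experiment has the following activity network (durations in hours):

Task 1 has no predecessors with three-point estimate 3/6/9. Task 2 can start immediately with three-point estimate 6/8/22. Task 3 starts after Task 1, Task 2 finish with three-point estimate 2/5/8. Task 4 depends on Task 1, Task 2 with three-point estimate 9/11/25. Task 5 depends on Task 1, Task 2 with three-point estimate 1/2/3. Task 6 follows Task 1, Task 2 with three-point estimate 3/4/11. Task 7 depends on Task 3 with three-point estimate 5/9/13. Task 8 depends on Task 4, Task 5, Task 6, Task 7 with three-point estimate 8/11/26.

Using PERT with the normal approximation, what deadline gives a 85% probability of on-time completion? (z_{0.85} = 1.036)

41.5 hours

te_Task 1 = (3 + 4·6 + 9)/6 = 36/6 = 6; σ²_Task 1 = ((9−3)/6)² = 1.000
te_Task 2 = (6 + 4·8 + 22)/6 = 60/6 = 10; σ²_Task 2 = ((22−6)/6)² = 7.111
te_Task 3 = (2 + 4·5 + 8)/6 = 30/6 = 5; σ²_Task 3 = ((8−2)/6)² = 1.000
te_Task 4 = (9 + 4·11 + 25)/6 = 78/6 = 13; σ²_Task 4 = ((25−9)/6)² = 7.111
te_Task 5 = (1 + 4·2 + 3)/6 = 12/6 = 2; σ²_Task 5 = ((3−1)/6)² = 0.111
te_Task 6 = (3 + 4·4 + 11)/6 = 30/6 = 5; σ²_Task 6 = ((11−3)/6)² = 1.778
te_Task 7 = (5 + 4·9 + 13)/6 = 54/6 = 9; σ²_Task 7 = ((13−5)/6)² = 1.778
te_Task 8 = (8 + 4·11 + 26)/6 = 78/6 = 13; σ²_Task 8 = ((26−8)/6)² = 9.000

Forward pass:
ES_Task 1 = 0; EF_Task 1 = 6
ES_Task 2 = 0; EF_Task 2 = 10
ES_Task 3 = max(EF_Task 1=6, EF_Task 2=10) = 10; EF_Task 3 = 10+5 = 15
ES_Task 4 = max(EF_Task 1=6, EF_Task 2=10) = 10; EF_Task 4 = 10+13 = 23
ES_Task 5 = max(EF_Task 1=6, EF_Task 2=10) = 10; EF_Task 5 = 10+2 = 12
ES_Task 6 = max(EF_Task 1=6, EF_Task 2=10) = 10; EF_Task 6 = 10+5 = 15
ES_Task 7 = 15; EF_Task 7 = 15+9 = 24
ES_Task 8 = max(EF_Task 4=23, EF_Task 5=12, EF_Task 6=15, EF_Task 7=24) = 24; EF_Task 8 = 24+13 = 37
Expected project duration μ = 37 hours. Critical path: Task 2 → Task 3 → Task 7 → Task 8.

Variance along critical path = 7.111 + 1.000 + 1.778 + 9.000 = 18.889; σ = 4.346 hours.
D = μ + z·σ = 37 + 1.036·4.346 = 41.5 hours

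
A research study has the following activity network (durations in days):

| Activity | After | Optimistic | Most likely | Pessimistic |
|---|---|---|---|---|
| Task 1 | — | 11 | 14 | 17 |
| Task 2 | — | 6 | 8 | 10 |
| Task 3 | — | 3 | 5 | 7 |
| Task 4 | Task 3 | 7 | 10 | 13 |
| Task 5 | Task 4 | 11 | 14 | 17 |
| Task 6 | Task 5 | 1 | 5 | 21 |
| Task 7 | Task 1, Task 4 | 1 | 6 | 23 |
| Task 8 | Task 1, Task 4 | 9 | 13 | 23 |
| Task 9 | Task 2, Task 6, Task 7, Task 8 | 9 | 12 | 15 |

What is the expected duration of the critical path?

te_Task 1 = (11 + 4·14 + 17)/6 = 84/6 = 14
te_Task 2 = (6 + 4·8 + 10)/6 = 48/6 = 8
te_Task 3 = (3 + 4·5 + 7)/6 = 30/6 = 5
te_Task 4 = (7 + 4·10 + 13)/6 = 60/6 = 10
te_Task 5 = (11 + 4·14 + 17)/6 = 84/6 = 14
te_Task 6 = (1 + 4·5 + 21)/6 = 42/6 = 7
te_Task 7 = (1 + 4·6 + 23)/6 = 48/6 = 8
te_Task 8 = (9 + 4·13 + 23)/6 = 84/6 = 14
te_Task 9 = (9 + 4·12 + 15)/6 = 72/6 = 12

Forward pass:
ES_Task 1 = 0; EF_Task 1 = 14
ES_Task 2 = 0; EF_Task 2 = 8
ES_Task 3 = 0; EF_Task 3 = 5
ES_Task 4 = 5; EF_Task 4 = 5+10 = 15
ES_Task 5 = 15; EF_Task 5 = 15+14 = 29
ES_Task 6 = 29; EF_Task 6 = 29+7 = 36
ES_Task 7 = max(EF_Task 1=14, EF_Task 4=15) = 15; EF_Task 7 = 15+8 = 23
ES_Task 8 = max(EF_Task 1=14, EF_Task 4=15) = 15; EF_Task 8 = 15+14 = 29
ES_Task 9 = max(EF_Task 2=8, EF_Task 6=36, EF_Task 7=23, EF_Task 8=29) = 36; EF_Task 9 = 36+12 = 48
Expected project duration μ = 48 days. Critical path: Task 3 → Task 4 → Task 5 → Task 6 → Task 9.

48 days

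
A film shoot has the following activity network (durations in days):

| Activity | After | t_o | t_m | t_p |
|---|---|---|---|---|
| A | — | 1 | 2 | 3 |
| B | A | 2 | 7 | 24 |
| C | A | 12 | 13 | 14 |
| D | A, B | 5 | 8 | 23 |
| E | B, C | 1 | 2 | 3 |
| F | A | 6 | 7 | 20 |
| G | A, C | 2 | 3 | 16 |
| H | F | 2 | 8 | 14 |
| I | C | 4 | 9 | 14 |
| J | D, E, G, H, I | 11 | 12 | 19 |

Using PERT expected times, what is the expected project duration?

37 days

te_A = (1 + 4·2 + 3)/6 = 12/6 = 2
te_B = (2 + 4·7 + 24)/6 = 54/6 = 9
te_C = (12 + 4·13 + 14)/6 = 78/6 = 13
te_D = (5 + 4·8 + 23)/6 = 60/6 = 10
te_E = (1 + 4·2 + 3)/6 = 12/6 = 2
te_F = (6 + 4·7 + 20)/6 = 54/6 = 9
te_G = (2 + 4·3 + 16)/6 = 30/6 = 5
te_H = (2 + 4·8 + 14)/6 = 48/6 = 8
te_I = (4 + 4·9 + 14)/6 = 54/6 = 9
te_J = (11 + 4·12 + 19)/6 = 78/6 = 13

Forward pass:
ES_A = 0; EF_A = 2
ES_B = 2; EF_B = 2+9 = 11
ES_C = 2; EF_C = 2+13 = 15
ES_D = max(EF_A=2, EF_B=11) = 11; EF_D = 11+10 = 21
ES_E = max(EF_B=11, EF_C=15) = 15; EF_E = 15+2 = 17
ES_F = 2; EF_F = 2+9 = 11
ES_G = max(EF_A=2, EF_C=15) = 15; EF_G = 15+5 = 20
ES_H = 11; EF_H = 11+8 = 19
ES_I = 15; EF_I = 15+9 = 24
ES_J = max(EF_D=21, EF_E=17, EF_G=20, EF_H=19, EF_I=24) = 24; EF_J = 24+13 = 37
Expected project duration μ = 37 days. Critical path: A → C → I → J.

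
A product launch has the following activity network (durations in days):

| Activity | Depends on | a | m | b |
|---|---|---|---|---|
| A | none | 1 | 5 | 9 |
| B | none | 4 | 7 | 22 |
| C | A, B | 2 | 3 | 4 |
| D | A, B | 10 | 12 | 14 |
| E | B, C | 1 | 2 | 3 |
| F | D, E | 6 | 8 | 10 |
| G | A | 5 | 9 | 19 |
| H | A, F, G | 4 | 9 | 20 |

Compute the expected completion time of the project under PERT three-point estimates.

39 days

te_A = (1 + 4·5 + 9)/6 = 30/6 = 5
te_B = (4 + 4·7 + 22)/6 = 54/6 = 9
te_C = (2 + 4·3 + 4)/6 = 18/6 = 3
te_D = (10 + 4·12 + 14)/6 = 72/6 = 12
te_E = (1 + 4·2 + 3)/6 = 12/6 = 2
te_F = (6 + 4·8 + 10)/6 = 48/6 = 8
te_G = (5 + 4·9 + 19)/6 = 60/6 = 10
te_H = (4 + 4·9 + 20)/6 = 60/6 = 10

Forward pass:
ES_A = 0; EF_A = 5
ES_B = 0; EF_B = 9
ES_C = max(EF_A=5, EF_B=9) = 9; EF_C = 9+3 = 12
ES_D = max(EF_A=5, EF_B=9) = 9; EF_D = 9+12 = 21
ES_E = max(EF_B=9, EF_C=12) = 12; EF_E = 12+2 = 14
ES_F = max(EF_D=21, EF_E=14) = 21; EF_F = 21+8 = 29
ES_G = 5; EF_G = 5+10 = 15
ES_H = max(EF_A=5, EF_F=29, EF_G=15) = 29; EF_H = 29+10 = 39
Expected project duration μ = 39 days. Critical path: B → D → F → H.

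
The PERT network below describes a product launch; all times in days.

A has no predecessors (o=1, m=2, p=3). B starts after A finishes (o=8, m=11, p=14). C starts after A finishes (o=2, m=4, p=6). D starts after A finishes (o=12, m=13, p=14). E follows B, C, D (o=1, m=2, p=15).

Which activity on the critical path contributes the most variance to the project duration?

te_A = (1 + 4·2 + 3)/6 = 12/6 = 2; σ²_A = ((3−1)/6)² = 0.111
te_B = (8 + 4·11 + 14)/6 = 66/6 = 11; σ²_B = ((14−8)/6)² = 1.000
te_C = (2 + 4·4 + 6)/6 = 24/6 = 4; σ²_C = ((6−2)/6)² = 0.444
te_D = (12 + 4·13 + 14)/6 = 78/6 = 13; σ²_D = ((14−12)/6)² = 0.111
te_E = (1 + 4·2 + 15)/6 = 24/6 = 4; σ²_E = ((15−1)/6)² = 5.444

Forward pass:
ES_A = 0; EF_A = 2
ES_B = 2; EF_B = 2+11 = 13
ES_C = 2; EF_C = 2+4 = 6
ES_D = 2; EF_D = 2+13 = 15
ES_E = max(EF_B=13, EF_C=6, EF_D=15) = 15; EF_E = 15+4 = 19
Expected project duration μ = 19 days. Critical path: A → D → E.

Variances on critical path: σ²_A=0.111, σ²_D=0.111, σ²_E=5.444.
Largest is σ²_E = 5.444.

E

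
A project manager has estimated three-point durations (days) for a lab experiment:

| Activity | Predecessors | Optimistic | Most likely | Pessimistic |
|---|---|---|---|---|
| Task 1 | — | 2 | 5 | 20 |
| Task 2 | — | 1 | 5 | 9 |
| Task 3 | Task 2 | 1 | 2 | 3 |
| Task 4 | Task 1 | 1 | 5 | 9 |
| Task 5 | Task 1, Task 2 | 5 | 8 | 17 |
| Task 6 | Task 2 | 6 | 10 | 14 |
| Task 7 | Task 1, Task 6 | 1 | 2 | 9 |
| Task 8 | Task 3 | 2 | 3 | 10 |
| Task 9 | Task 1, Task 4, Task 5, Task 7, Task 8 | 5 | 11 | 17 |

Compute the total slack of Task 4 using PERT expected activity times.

6 days

te_Task 1 = (2 + 4·5 + 20)/6 = 42/6 = 7
te_Task 2 = (1 + 4·5 + 9)/6 = 30/6 = 5
te_Task 3 = (1 + 4·2 + 3)/6 = 12/6 = 2
te_Task 4 = (1 + 4·5 + 9)/6 = 30/6 = 5
te_Task 5 = (5 + 4·8 + 17)/6 = 54/6 = 9
te_Task 6 = (6 + 4·10 + 14)/6 = 60/6 = 10
te_Task 7 = (1 + 4·2 + 9)/6 = 18/6 = 3
te_Task 8 = (2 + 4·3 + 10)/6 = 24/6 = 4
te_Task 9 = (5 + 4·11 + 17)/6 = 66/6 = 11

Forward pass:
ES_Task 1 = 0; EF_Task 1 = 7
ES_Task 2 = 0; EF_Task 2 = 5
ES_Task 3 = 5; EF_Task 3 = 5+2 = 7
ES_Task 4 = 7; EF_Task 4 = 7+5 = 12
ES_Task 5 = max(EF_Task 1=7, EF_Task 2=5) = 7; EF_Task 5 = 7+9 = 16
ES_Task 6 = 5; EF_Task 6 = 5+10 = 15
ES_Task 7 = max(EF_Task 1=7, EF_Task 6=15) = 15; EF_Task 7 = 15+3 = 18
ES_Task 8 = 7; EF_Task 8 = 7+4 = 11
ES_Task 9 = max(EF_Task 1=7, EF_Task 4=12, EF_Task 5=16, EF_Task 7=18, EF_Task 8=11) = 18; EF_Task 9 = 18+11 = 29
Expected project duration μ = 29 days. Critical path: Task 2 → Task 6 → Task 7 → Task 9.

Backward pass:
LF_Task 9 = 29; LS_Task 9 = 29−11 = 18
LF_Task 8 = LS_Task 9 = 18; LS_Task 8 = 18−4 = 14
LF_Task 7 = LS_Task 9 = 18; LS_Task 7 = 18−3 = 15
LF_Task 6 = LS_Task 7 = 15; LS_Task 6 = 15−10 = 5
LF_Task 5 = LS_Task 9 = 18; LS_Task 5 = 18−9 = 9
LF_Task 4 = LS_Task 9 = 18; LS_Task 4 = 18−5 = 13
LF_Task 3 = LS_Task 8 = 14; LS_Task 3 = 14−2 = 12
LF_Task 2 = min(LS_Task 3=12, LS_Task 5=9, LS_Task 6=5) = 5; LS_Task 2 = 5−5 = 0
LF_Task 1 = min(LS_Task 4=13, LS_Task 5=9, LS_Task 7=15, LS_Task 9=18) = 9; LS_Task 1 = 9−7 = 2
Slack_Task 4 = LS_Task 4 − ES_Task 4 = 13 − 7 = 6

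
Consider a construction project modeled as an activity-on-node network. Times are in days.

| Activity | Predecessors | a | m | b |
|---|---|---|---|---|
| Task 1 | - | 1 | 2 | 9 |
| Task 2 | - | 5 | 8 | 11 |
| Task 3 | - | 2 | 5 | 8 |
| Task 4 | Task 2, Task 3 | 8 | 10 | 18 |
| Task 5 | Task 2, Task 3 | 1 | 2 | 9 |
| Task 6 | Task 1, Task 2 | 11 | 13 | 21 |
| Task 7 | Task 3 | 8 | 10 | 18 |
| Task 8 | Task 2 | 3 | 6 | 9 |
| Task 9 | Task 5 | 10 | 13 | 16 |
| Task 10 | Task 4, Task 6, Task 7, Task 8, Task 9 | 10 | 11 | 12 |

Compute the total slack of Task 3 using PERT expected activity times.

3 days

te_Task 1 = (1 + 4·2 + 9)/6 = 18/6 = 3
te_Task 2 = (5 + 4·8 + 11)/6 = 48/6 = 8
te_Task 3 = (2 + 4·5 + 8)/6 = 30/6 = 5
te_Task 4 = (8 + 4·10 + 18)/6 = 66/6 = 11
te_Task 5 = (1 + 4·2 + 9)/6 = 18/6 = 3
te_Task 6 = (11 + 4·13 + 21)/6 = 84/6 = 14
te_Task 7 = (8 + 4·10 + 18)/6 = 66/6 = 11
te_Task 8 = (3 + 4·6 + 9)/6 = 36/6 = 6
te_Task 9 = (10 + 4·13 + 16)/6 = 78/6 = 13
te_Task 10 = (10 + 4·11 + 12)/6 = 66/6 = 11

Forward pass:
ES_Task 1 = 0; EF_Task 1 = 3
ES_Task 2 = 0; EF_Task 2 = 8
ES_Task 3 = 0; EF_Task 3 = 5
ES_Task 4 = max(EF_Task 2=8, EF_Task 3=5) = 8; EF_Task 4 = 8+11 = 19
ES_Task 5 = max(EF_Task 2=8, EF_Task 3=5) = 8; EF_Task 5 = 8+3 = 11
ES_Task 6 = max(EF_Task 1=3, EF_Task 2=8) = 8; EF_Task 6 = 8+14 = 22
ES_Task 7 = 5; EF_Task 7 = 5+11 = 16
ES_Task 8 = 8; EF_Task 8 = 8+6 = 14
ES_Task 9 = 11; EF_Task 9 = 11+13 = 24
ES_Task 10 = max(EF_Task 4=19, EF_Task 6=22, EF_Task 7=16, EF_Task 8=14, EF_Task 9=24) = 24; EF_Task 10 = 24+11 = 35
Expected project duration μ = 35 days. Critical path: Task 2 → Task 5 → Task 9 → Task 10.

Backward pass:
LF_Task 10 = 35; LS_Task 10 = 35−11 = 24
LF_Task 9 = LS_Task 10 = 24; LS_Task 9 = 24−13 = 11
LF_Task 8 = LS_Task 10 = 24; LS_Task 8 = 24−6 = 18
LF_Task 7 = LS_Task 10 = 24; LS_Task 7 = 24−11 = 13
LF_Task 6 = LS_Task 10 = 24; LS_Task 6 = 24−14 = 10
LF_Task 5 = LS_Task 9 = 11; LS_Task 5 = 11−3 = 8
LF_Task 4 = LS_Task 10 = 24; LS_Task 4 = 24−11 = 13
LF_Task 3 = min(LS_Task 4=13, LS_Task 5=8, LS_Task 7=13) = 8; LS_Task 3 = 8−5 = 3
LF_Task 2 = min(LS_Task 4=13, LS_Task 5=8, LS_Task 6=10, LS_Task 8=18) = 8; LS_Task 2 = 8−8 = 0
LF_Task 1 = LS_Task 6 = 10; LS_Task 1 = 10−3 = 7
Slack_Task 3 = LS_Task 3 − ES_Task 3 = 3 − 0 = 3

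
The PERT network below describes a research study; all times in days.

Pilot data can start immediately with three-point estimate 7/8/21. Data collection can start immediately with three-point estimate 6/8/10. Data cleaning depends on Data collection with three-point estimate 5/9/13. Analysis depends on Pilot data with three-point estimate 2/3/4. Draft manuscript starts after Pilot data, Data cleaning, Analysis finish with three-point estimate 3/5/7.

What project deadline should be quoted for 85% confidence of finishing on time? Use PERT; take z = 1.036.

te_Pilot data = (7 + 4·8 + 21)/6 = 60/6 = 10; σ²_Pilot data = ((21−7)/6)² = 5.444
te_Data collection = (6 + 4·8 + 10)/6 = 48/6 = 8; σ²_Data collection = ((10−6)/6)² = 0.444
te_Data cleaning = (5 + 4·9 + 13)/6 = 54/6 = 9; σ²_Data cleaning = ((13−5)/6)² = 1.778
te_Analysis = (2 + 4·3 + 4)/6 = 18/6 = 3; σ²_Analysis = ((4−2)/6)² = 0.111
te_Draft manuscript = (3 + 4·5 + 7)/6 = 30/6 = 5; σ²_Draft manuscript = ((7−3)/6)² = 0.444

Forward pass:
ES_Pilot data = 0; EF_Pilot data = 10
ES_Data collection = 0; EF_Data collection = 8
ES_Data cleaning = 8; EF_Data cleaning = 8+9 = 17
ES_Analysis = 10; EF_Analysis = 10+3 = 13
ES_Draft manuscript = max(EF_Pilot data=10, EF_Data cleaning=17, EF_Analysis=13) = 17; EF_Draft manuscript = 17+5 = 22
Expected project duration μ = 22 days. Critical path: Data collection → Data cleaning → Draft manuscript.

Variance along critical path = 0.444 + 1.778 + 0.444 = 2.667; σ = 1.633 days.
D = μ + z·σ = 22 + 1.036·1.633 = 23.7 days

23.7 days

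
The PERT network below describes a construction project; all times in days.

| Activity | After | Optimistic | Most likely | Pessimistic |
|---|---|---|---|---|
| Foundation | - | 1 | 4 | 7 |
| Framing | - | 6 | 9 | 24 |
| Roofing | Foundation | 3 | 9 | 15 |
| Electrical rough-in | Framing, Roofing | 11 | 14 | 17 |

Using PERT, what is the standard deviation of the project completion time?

2.45 days

te_Foundation = (1 + 4·4 + 7)/6 = 24/6 = 4; σ²_Foundation = ((7−1)/6)² = 1.000
te_Framing = (6 + 4·9 + 24)/6 = 66/6 = 11; σ²_Framing = ((24−6)/6)² = 9.000
te_Roofing = (3 + 4·9 + 15)/6 = 54/6 = 9; σ²_Roofing = ((15−3)/6)² = 4.000
te_Electrical rough-in = (11 + 4·14 + 17)/6 = 84/6 = 14; σ²_Electrical rough-in = ((17−11)/6)² = 1.000

Forward pass:
ES_Foundation = 0; EF_Foundation = 4
ES_Framing = 0; EF_Framing = 11
ES_Roofing = 4; EF_Roofing = 4+9 = 13
ES_Electrical rough-in = max(EF_Framing=11, EF_Roofing=13) = 13; EF_Electrical rough-in = 13+14 = 27
Expected project duration μ = 27 days. Critical path: Foundation → Roofing → Electrical rough-in.

Variance along critical path = 1.000 + 4.000 + 1.000 = 6.000
σ = √6.000 = 2.449 days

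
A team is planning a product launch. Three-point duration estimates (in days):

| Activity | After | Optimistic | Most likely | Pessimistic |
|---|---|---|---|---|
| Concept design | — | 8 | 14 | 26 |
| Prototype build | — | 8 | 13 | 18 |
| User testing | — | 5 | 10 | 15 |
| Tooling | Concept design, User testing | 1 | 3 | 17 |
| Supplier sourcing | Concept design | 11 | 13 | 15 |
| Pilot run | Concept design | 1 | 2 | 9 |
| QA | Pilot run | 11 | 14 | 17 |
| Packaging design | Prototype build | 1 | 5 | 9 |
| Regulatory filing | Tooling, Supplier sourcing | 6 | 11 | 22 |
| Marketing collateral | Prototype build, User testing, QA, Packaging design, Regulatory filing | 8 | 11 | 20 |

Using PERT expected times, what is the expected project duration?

te_Concept design = (8 + 4·14 + 26)/6 = 90/6 = 15
te_Prototype build = (8 + 4·13 + 18)/6 = 78/6 = 13
te_User testing = (5 + 4·10 + 15)/6 = 60/6 = 10
te_Tooling = (1 + 4·3 + 17)/6 = 30/6 = 5
te_Supplier sourcing = (11 + 4·13 + 15)/6 = 78/6 = 13
te_Pilot run = (1 + 4·2 + 9)/6 = 18/6 = 3
te_QA = (11 + 4·14 + 17)/6 = 84/6 = 14
te_Packaging design = (1 + 4·5 + 9)/6 = 30/6 = 5
te_Regulatory filing = (6 + 4·11 + 22)/6 = 72/6 = 12
te_Marketing collateral = (8 + 4·11 + 20)/6 = 72/6 = 12

Forward pass:
ES_Concept design = 0; EF_Concept design = 15
ES_Prototype build = 0; EF_Prototype build = 13
ES_User testing = 0; EF_User testing = 10
ES_Tooling = max(EF_Concept design=15, EF_User testing=10) = 15; EF_Tooling = 15+5 = 20
ES_Supplier sourcing = 15; EF_Supplier sourcing = 15+13 = 28
ES_Pilot run = 15; EF_Pilot run = 15+3 = 18
ES_QA = 18; EF_QA = 18+14 = 32
ES_Packaging design = 13; EF_Packaging design = 13+5 = 18
ES_Regulatory filing = max(EF_Tooling=20, EF_Supplier sourcing=28) = 28; EF_Regulatory filing = 28+12 = 40
ES_Marketing collateral = max(EF_Prototype build=13, EF_User testing=10, EF_QA=32, EF_Packaging design=18, EF_Regulatory filing=40) = 40; EF_Marketing collateral = 40+12 = 52
Expected project duration μ = 52 days. Critical path: Concept design → Supplier sourcing → Regulatory filing → Marketing collateral.

52 days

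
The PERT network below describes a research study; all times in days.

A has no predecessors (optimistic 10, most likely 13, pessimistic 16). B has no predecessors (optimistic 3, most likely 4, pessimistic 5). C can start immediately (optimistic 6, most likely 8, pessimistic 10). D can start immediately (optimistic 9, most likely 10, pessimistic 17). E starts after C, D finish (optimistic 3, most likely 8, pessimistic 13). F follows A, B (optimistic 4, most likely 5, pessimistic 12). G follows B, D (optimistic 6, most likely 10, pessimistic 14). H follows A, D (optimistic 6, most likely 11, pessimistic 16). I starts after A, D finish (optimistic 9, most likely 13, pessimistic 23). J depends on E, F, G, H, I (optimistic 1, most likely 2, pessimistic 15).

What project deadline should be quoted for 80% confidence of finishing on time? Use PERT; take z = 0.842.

33.9 days

te_A = (10 + 4·13 + 16)/6 = 78/6 = 13; σ²_A = ((16−10)/6)² = 1.000
te_B = (3 + 4·4 + 5)/6 = 24/6 = 4; σ²_B = ((5−3)/6)² = 0.111
te_C = (6 + 4·8 + 10)/6 = 48/6 = 8; σ²_C = ((10−6)/6)² = 0.444
te_D = (9 + 4·10 + 17)/6 = 66/6 = 11; σ²_D = ((17−9)/6)² = 1.778
te_E = (3 + 4·8 + 13)/6 = 48/6 = 8; σ²_E = ((13−3)/6)² = 2.778
te_F = (4 + 4·5 + 12)/6 = 36/6 = 6; σ²_F = ((12−4)/6)² = 1.778
te_G = (6 + 4·10 + 14)/6 = 60/6 = 10; σ²_G = ((14−6)/6)² = 1.778
te_H = (6 + 4·11 + 16)/6 = 66/6 = 11; σ²_H = ((16−6)/6)² = 2.778
te_I = (9 + 4·13 + 23)/6 = 84/6 = 14; σ²_I = ((23−9)/6)² = 5.444
te_J = (1 + 4·2 + 15)/6 = 24/6 = 4; σ²_J = ((15−1)/6)² = 5.444

Forward pass:
ES_A = 0; EF_A = 13
ES_B = 0; EF_B = 4
ES_C = 0; EF_C = 8
ES_D = 0; EF_D = 11
ES_E = max(EF_C=8, EF_D=11) = 11; EF_E = 11+8 = 19
ES_F = max(EF_A=13, EF_B=4) = 13; EF_F = 13+6 = 19
ES_G = max(EF_B=4, EF_D=11) = 11; EF_G = 11+10 = 21
ES_H = max(EF_A=13, EF_D=11) = 13; EF_H = 13+11 = 24
ES_I = max(EF_A=13, EF_D=11) = 13; EF_I = 13+14 = 27
ES_J = max(EF_E=19, EF_F=19, EF_G=21, EF_H=24, EF_I=27) = 27; EF_J = 27+4 = 31
Expected project duration μ = 31 days. Critical path: A → I → J.

Variance along critical path = 1.000 + 5.444 + 5.444 = 11.889; σ = 3.448 days.
D = μ + z·σ = 31 + 0.842·3.448 = 33.9 days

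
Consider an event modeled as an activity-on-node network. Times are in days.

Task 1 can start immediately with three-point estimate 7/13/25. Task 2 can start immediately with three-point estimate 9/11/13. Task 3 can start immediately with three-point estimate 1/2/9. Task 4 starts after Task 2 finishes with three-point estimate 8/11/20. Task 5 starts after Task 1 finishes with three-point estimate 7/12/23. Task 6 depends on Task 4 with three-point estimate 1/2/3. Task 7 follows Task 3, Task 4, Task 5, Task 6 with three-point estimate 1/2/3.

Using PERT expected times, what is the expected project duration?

29 days

te_Task 1 = (7 + 4·13 + 25)/6 = 84/6 = 14
te_Task 2 = (9 + 4·11 + 13)/6 = 66/6 = 11
te_Task 3 = (1 + 4·2 + 9)/6 = 18/6 = 3
te_Task 4 = (8 + 4·11 + 20)/6 = 72/6 = 12
te_Task 5 = (7 + 4·12 + 23)/6 = 78/6 = 13
te_Task 6 = (1 + 4·2 + 3)/6 = 12/6 = 2
te_Task 7 = (1 + 4·2 + 3)/6 = 12/6 = 2

Forward pass:
ES_Task 1 = 0; EF_Task 1 = 14
ES_Task 2 = 0; EF_Task 2 = 11
ES_Task 3 = 0; EF_Task 3 = 3
ES_Task 4 = 11; EF_Task 4 = 11+12 = 23
ES_Task 5 = 14; EF_Task 5 = 14+13 = 27
ES_Task 6 = 23; EF_Task 6 = 23+2 = 25
ES_Task 7 = max(EF_Task 3=3, EF_Task 4=23, EF_Task 5=27, EF_Task 6=25) = 27; EF_Task 7 = 27+2 = 29
Expected project duration μ = 29 days. Critical path: Task 1 → Task 5 → Task 7.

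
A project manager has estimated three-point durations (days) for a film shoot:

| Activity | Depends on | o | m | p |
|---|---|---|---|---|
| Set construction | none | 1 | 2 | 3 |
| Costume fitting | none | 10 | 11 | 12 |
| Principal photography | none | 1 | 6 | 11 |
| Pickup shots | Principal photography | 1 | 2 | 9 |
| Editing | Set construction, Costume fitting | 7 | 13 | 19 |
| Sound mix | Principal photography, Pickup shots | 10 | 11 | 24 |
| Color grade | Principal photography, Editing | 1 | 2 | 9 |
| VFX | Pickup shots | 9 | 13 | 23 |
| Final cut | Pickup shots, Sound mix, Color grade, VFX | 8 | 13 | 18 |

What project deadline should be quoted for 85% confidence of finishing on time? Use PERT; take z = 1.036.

43.0 days

te_Set construction = (1 + 4·2 + 3)/6 = 12/6 = 2; σ²_Set construction = ((3−1)/6)² = 0.111
te_Costume fitting = (10 + 4·11 + 12)/6 = 66/6 = 11; σ²_Costume fitting = ((12−10)/6)² = 0.111
te_Principal photography = (1 + 4·6 + 11)/6 = 36/6 = 6; σ²_Principal photography = ((11−1)/6)² = 2.778
te_Pickup shots = (1 + 4·2 + 9)/6 = 18/6 = 3; σ²_Pickup shots = ((9−1)/6)² = 1.778
te_Editing = (7 + 4·13 + 19)/6 = 78/6 = 13; σ²_Editing = ((19−7)/6)² = 4.000
te_Sound mix = (10 + 4·11 + 24)/6 = 78/6 = 13; σ²_Sound mix = ((24−10)/6)² = 5.444
te_Color grade = (1 + 4·2 + 9)/6 = 18/6 = 3; σ²_Color grade = ((9−1)/6)² = 1.778
te_VFX = (9 + 4·13 + 23)/6 = 84/6 = 14; σ²_VFX = ((23−9)/6)² = 5.444
te_Final cut = (8 + 4·13 + 18)/6 = 78/6 = 13; σ²_Final cut = ((18−8)/6)² = 2.778

Forward pass:
ES_Set construction = 0; EF_Set construction = 2
ES_Costume fitting = 0; EF_Costume fitting = 11
ES_Principal photography = 0; EF_Principal photography = 6
ES_Pickup shots = 6; EF_Pickup shots = 6+3 = 9
ES_Editing = max(EF_Set construction=2, EF_Costume fitting=11) = 11; EF_Editing = 11+13 = 24
ES_Sound mix = max(EF_Principal photography=6, EF_Pickup shots=9) = 9; EF_Sound mix = 9+13 = 22
ES_Color grade = max(EF_Principal photography=6, EF_Editing=24) = 24; EF_Color grade = 24+3 = 27
ES_VFX = 9; EF_VFX = 9+14 = 23
ES_Final cut = max(EF_Pickup shots=9, EF_Sound mix=22, EF_Color grade=27, EF_VFX=23) = 27; EF_Final cut = 27+13 = 40
Expected project duration μ = 40 days. Critical path: Costume fitting → Editing → Color grade → Final cut.

Variance along critical path = 0.111 + 4.000 + 1.778 + 2.778 = 8.667; σ = 2.944 days.
D = μ + z·σ = 40 + 1.036·2.944 = 43.0 days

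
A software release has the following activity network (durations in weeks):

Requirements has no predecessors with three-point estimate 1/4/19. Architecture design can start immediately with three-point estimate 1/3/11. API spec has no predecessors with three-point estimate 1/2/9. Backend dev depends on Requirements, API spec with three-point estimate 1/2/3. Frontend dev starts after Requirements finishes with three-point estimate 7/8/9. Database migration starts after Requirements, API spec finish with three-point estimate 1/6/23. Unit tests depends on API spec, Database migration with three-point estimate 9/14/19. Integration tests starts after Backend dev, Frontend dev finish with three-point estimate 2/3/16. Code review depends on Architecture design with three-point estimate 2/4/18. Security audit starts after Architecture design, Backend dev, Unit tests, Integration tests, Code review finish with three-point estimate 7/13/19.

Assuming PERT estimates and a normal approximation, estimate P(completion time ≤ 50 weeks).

te_Requirements = (1 + 4·4 + 19)/6 = 36/6 = 6; σ²_Requirements = ((19−1)/6)² = 9.000
te_Architecture design = (1 + 4·3 + 11)/6 = 24/6 = 4; σ²_Architecture design = ((11−1)/6)² = 2.778
te_API spec = (1 + 4·2 + 9)/6 = 18/6 = 3; σ²_API spec = ((9−1)/6)² = 1.778
te_Backend dev = (1 + 4·2 + 3)/6 = 12/6 = 2; σ²_Backend dev = ((3−1)/6)² = 0.111
te_Frontend dev = (7 + 4·8 + 9)/6 = 48/6 = 8; σ²_Frontend dev = ((9−7)/6)² = 0.111
te_Database migration = (1 + 4·6 + 23)/6 = 48/6 = 8; σ²_Database migration = ((23−1)/6)² = 13.444
te_Unit tests = (9 + 4·14 + 19)/6 = 84/6 = 14; σ²_Unit tests = ((19−9)/6)² = 2.778
te_Integration tests = (2 + 4·3 + 16)/6 = 30/6 = 5; σ²_Integration tests = ((16−2)/6)² = 5.444
te_Code review = (2 + 4·4 + 18)/6 = 36/6 = 6; σ²_Code review = ((18−2)/6)² = 7.111
te_Security audit = (7 + 4·13 + 19)/6 = 78/6 = 13; σ²_Security audit = ((19−7)/6)² = 4.000

Forward pass:
ES_Requirements = 0; EF_Requirements = 6
ES_Architecture design = 0; EF_Architecture design = 4
ES_API spec = 0; EF_API spec = 3
ES_Backend dev = max(EF_Requirements=6, EF_API spec=3) = 6; EF_Backend dev = 6+2 = 8
ES_Frontend dev = 6; EF_Frontend dev = 6+8 = 14
ES_Database migration = max(EF_Requirements=6, EF_API spec=3) = 6; EF_Database migration = 6+8 = 14
ES_Unit tests = max(EF_API spec=3, EF_Database migration=14) = 14; EF_Unit tests = 14+14 = 28
ES_Integration tests = max(EF_Backend dev=8, EF_Frontend dev=14) = 14; EF_Integration tests = 14+5 = 19
ES_Code review = 4; EF_Code review = 4+6 = 10
ES_Security audit = max(EF_Architecture design=4, EF_Backend dev=8, EF_Unit tests=28, EF_Integration tests=19, EF_Code review=10) = 28; EF_Security audit = 28+13 = 41
Expected project duration μ = 41 weeks. Critical path: Requirements → Database migration → Unit tests → Security audit.

Variance along critical path = 9.000 + 13.444 + 2.778 + 4.000 = 29.222; σ = √29.222 = 5.406 weeks.
Z = (50 − 41) / 5.406 = 1.665
P(T ≤ 50) = Φ(1.665) ≈ 0.952

0.952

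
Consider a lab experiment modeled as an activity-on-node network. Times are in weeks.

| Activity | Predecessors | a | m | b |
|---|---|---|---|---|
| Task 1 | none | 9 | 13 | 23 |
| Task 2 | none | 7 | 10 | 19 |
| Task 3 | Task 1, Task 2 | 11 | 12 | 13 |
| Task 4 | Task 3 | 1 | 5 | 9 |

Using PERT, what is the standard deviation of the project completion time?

te_Task 1 = (9 + 4·13 + 23)/6 = 84/6 = 14; σ²_Task 1 = ((23−9)/6)² = 5.444
te_Task 2 = (7 + 4·10 + 19)/6 = 66/6 = 11; σ²_Task 2 = ((19−7)/6)² = 4.000
te_Task 3 = (11 + 4·12 + 13)/6 = 72/6 = 12; σ²_Task 3 = ((13−11)/6)² = 0.111
te_Task 4 = (1 + 4·5 + 9)/6 = 30/6 = 5; σ²_Task 4 = ((9−1)/6)² = 1.778

Forward pass:
ES_Task 1 = 0; EF_Task 1 = 14
ES_Task 2 = 0; EF_Task 2 = 11
ES_Task 3 = max(EF_Task 1=14, EF_Task 2=11) = 14; EF_Task 3 = 14+12 = 26
ES_Task 4 = 26; EF_Task 4 = 26+5 = 31
Expected project duration μ = 31 weeks. Critical path: Task 1 → Task 3 → Task 4.

Variance along critical path = 5.444 + 0.111 + 1.778 = 7.333
σ = √7.333 = 2.708 weeks

2.71 weeks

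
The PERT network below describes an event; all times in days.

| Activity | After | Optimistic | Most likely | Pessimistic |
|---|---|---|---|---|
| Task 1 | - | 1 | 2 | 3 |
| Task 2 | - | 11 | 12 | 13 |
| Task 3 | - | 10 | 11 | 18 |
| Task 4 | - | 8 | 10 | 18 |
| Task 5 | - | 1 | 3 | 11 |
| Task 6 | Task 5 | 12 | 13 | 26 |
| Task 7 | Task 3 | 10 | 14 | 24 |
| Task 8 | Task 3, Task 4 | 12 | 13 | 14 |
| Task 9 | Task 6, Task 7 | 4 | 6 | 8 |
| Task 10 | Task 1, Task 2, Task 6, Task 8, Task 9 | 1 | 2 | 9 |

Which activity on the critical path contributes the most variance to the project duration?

te_Task 1 = (1 + 4·2 + 3)/6 = 12/6 = 2; σ²_Task 1 = ((3−1)/6)² = 0.111
te_Task 2 = (11 + 4·12 + 13)/6 = 72/6 = 12; σ²_Task 2 = ((13−11)/6)² = 0.111
te_Task 3 = (10 + 4·11 + 18)/6 = 72/6 = 12; σ²_Task 3 = ((18−10)/6)² = 1.778
te_Task 4 = (8 + 4·10 + 18)/6 = 66/6 = 11; σ²_Task 4 = ((18−8)/6)² = 2.778
te_Task 5 = (1 + 4·3 + 11)/6 = 24/6 = 4; σ²_Task 5 = ((11−1)/6)² = 2.778
te_Task 6 = (12 + 4·13 + 26)/6 = 90/6 = 15; σ²_Task 6 = ((26−12)/6)² = 5.444
te_Task 7 = (10 + 4·14 + 24)/6 = 90/6 = 15; σ²_Task 7 = ((24−10)/6)² = 5.444
te_Task 8 = (12 + 4·13 + 14)/6 = 78/6 = 13; σ²_Task 8 = ((14−12)/6)² = 0.111
te_Task 9 = (4 + 4·6 + 8)/6 = 36/6 = 6; σ²_Task 9 = ((8−4)/6)² = 0.444
te_Task 10 = (1 + 4·2 + 9)/6 = 18/6 = 3; σ²_Task 10 = ((9−1)/6)² = 1.778

Forward pass:
ES_Task 1 = 0; EF_Task 1 = 2
ES_Task 2 = 0; EF_Task 2 = 12
ES_Task 3 = 0; EF_Task 3 = 12
ES_Task 4 = 0; EF_Task 4 = 11
ES_Task 5 = 0; EF_Task 5 = 4
ES_Task 6 = 4; EF_Task 6 = 4+15 = 19
ES_Task 7 = 12; EF_Task 7 = 12+15 = 27
ES_Task 8 = max(EF_Task 3=12, EF_Task 4=11) = 12; EF_Task 8 = 12+13 = 25
ES_Task 9 = max(EF_Task 6=19, EF_Task 7=27) = 27; EF_Task 9 = 27+6 = 33
ES_Task 10 = max(EF_Task 1=2, EF_Task 2=12, EF_Task 6=19, EF_Task 8=25, EF_Task 9=33) = 33; EF_Task 10 = 33+3 = 36
Expected project duration μ = 36 days. Critical path: Task 3 → Task 7 → Task 9 → Task 10.

Variances on critical path: σ²_Task 3=1.778, σ²_Task 7=5.444, σ²_Task 9=0.444, σ²_Task 10=1.778.
Largest is σ²_Task 7 = 5.444.

Task 7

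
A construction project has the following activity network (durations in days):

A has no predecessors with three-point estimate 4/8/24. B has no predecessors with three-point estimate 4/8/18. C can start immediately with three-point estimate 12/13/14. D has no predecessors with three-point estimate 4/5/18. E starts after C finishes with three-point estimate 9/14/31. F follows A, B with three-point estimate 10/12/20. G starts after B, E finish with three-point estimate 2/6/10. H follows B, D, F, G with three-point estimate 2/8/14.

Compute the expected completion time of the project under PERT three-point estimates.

43 days

te_A = (4 + 4·8 + 24)/6 = 60/6 = 10
te_B = (4 + 4·8 + 18)/6 = 54/6 = 9
te_C = (12 + 4·13 + 14)/6 = 78/6 = 13
te_D = (4 + 4·5 + 18)/6 = 42/6 = 7
te_E = (9 + 4·14 + 31)/6 = 96/6 = 16
te_F = (10 + 4·12 + 20)/6 = 78/6 = 13
te_G = (2 + 4·6 + 10)/6 = 36/6 = 6
te_H = (2 + 4·8 + 14)/6 = 48/6 = 8

Forward pass:
ES_A = 0; EF_A = 10
ES_B = 0; EF_B = 9
ES_C = 0; EF_C = 13
ES_D = 0; EF_D = 7
ES_E = 13; EF_E = 13+16 = 29
ES_F = max(EF_A=10, EF_B=9) = 10; EF_F = 10+13 = 23
ES_G = max(EF_B=9, EF_E=29) = 29; EF_G = 29+6 = 35
ES_H = max(EF_B=9, EF_D=7, EF_F=23, EF_G=35) = 35; EF_H = 35+8 = 43
Expected project duration μ = 43 days. Critical path: C → E → G → H.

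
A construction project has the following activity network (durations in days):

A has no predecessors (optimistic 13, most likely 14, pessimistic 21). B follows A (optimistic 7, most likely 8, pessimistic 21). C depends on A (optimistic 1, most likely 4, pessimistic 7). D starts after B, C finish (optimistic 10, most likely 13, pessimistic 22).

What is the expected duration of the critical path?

te_A = (13 + 4·14 + 21)/6 = 90/6 = 15
te_B = (7 + 4·8 + 21)/6 = 60/6 = 10
te_C = (1 + 4·4 + 7)/6 = 24/6 = 4
te_D = (10 + 4·13 + 22)/6 = 84/6 = 14

Forward pass:
ES_A = 0; EF_A = 15
ES_B = 15; EF_B = 15+10 = 25
ES_C = 15; EF_C = 15+4 = 19
ES_D = max(EF_B=25, EF_C=19) = 25; EF_D = 25+14 = 39
Expected project duration μ = 39 days. Critical path: A → B → D.

39 days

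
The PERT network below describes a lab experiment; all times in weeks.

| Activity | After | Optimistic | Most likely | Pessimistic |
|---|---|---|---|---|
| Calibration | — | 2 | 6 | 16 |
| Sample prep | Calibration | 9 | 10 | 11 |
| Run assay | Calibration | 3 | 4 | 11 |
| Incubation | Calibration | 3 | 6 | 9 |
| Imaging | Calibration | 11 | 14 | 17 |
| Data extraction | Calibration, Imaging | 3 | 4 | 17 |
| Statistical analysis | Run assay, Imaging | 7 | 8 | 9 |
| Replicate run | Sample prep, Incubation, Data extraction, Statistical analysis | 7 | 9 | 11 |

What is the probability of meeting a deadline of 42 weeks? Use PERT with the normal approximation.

0.935

te_Calibration = (2 + 4·6 + 16)/6 = 42/6 = 7; σ²_Calibration = ((16−2)/6)² = 5.444
te_Sample prep = (9 + 4·10 + 11)/6 = 60/6 = 10; σ²_Sample prep = ((11−9)/6)² = 0.111
te_Run assay = (3 + 4·4 + 11)/6 = 30/6 = 5; σ²_Run assay = ((11−3)/6)² = 1.778
te_Incubation = (3 + 4·6 + 9)/6 = 36/6 = 6; σ²_Incubation = ((9−3)/6)² = 1.000
te_Imaging = (11 + 4·14 + 17)/6 = 84/6 = 14; σ²_Imaging = ((17−11)/6)² = 1.000
te_Data extraction = (3 + 4·4 + 17)/6 = 36/6 = 6; σ²_Data extraction = ((17−3)/6)² = 5.444
te_Statistical analysis = (7 + 4·8 + 9)/6 = 48/6 = 8; σ²_Statistical analysis = ((9−7)/6)² = 0.111
te_Replicate run = (7 + 4·9 + 11)/6 = 54/6 = 9; σ²_Replicate run = ((11−7)/6)² = 0.444

Forward pass:
ES_Calibration = 0; EF_Calibration = 7
ES_Sample prep = 7; EF_Sample prep = 7+10 = 17
ES_Run assay = 7; EF_Run assay = 7+5 = 12
ES_Incubation = 7; EF_Incubation = 7+6 = 13
ES_Imaging = 7; EF_Imaging = 7+14 = 21
ES_Data extraction = max(EF_Calibration=7, EF_Imaging=21) = 21; EF_Data extraction = 21+6 = 27
ES_Statistical analysis = max(EF_Run assay=12, EF_Imaging=21) = 21; EF_Statistical analysis = 21+8 = 29
ES_Replicate run = max(EF_Sample prep=17, EF_Incubation=13, EF_Data extraction=27, EF_Statistical analysis=29) = 29; EF_Replicate run = 29+9 = 38
Expected project duration μ = 38 weeks. Critical path: Calibration → Imaging → Statistical analysis → Replicate run.

Variance along critical path = 5.444 + 1.000 + 0.111 + 0.444 = 7.000; σ = √7.000 = 2.646 weeks.
Z = (42 − 38) / 2.646 = 1.512
P(T ≤ 42) = Φ(1.512) ≈ 0.935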